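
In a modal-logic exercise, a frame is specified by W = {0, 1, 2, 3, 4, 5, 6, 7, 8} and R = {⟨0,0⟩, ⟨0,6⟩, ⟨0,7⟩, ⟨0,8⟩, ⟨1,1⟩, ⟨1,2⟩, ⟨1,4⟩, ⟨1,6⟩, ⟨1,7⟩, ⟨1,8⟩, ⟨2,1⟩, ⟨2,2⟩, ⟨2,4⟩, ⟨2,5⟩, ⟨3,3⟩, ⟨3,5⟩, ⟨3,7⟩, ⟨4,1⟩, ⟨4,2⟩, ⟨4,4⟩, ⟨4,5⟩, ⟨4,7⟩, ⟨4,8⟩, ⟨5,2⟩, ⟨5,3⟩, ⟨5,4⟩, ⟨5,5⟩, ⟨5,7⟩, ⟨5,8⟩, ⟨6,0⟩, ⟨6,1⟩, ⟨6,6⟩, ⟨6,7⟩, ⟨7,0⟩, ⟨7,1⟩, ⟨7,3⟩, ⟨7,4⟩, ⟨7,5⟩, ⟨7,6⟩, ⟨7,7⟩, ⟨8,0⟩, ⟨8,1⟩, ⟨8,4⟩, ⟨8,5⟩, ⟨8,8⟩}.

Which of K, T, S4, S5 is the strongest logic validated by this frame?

Reflexive (axiom T): yes — every world is R-related to itself.
Transitive (axiom 4): no — 0 R 6 and 6 R 1, but not 0 R 1.
Euclidean (axiom 5): no — 0 R 6 and 0 R 8, but not 6 R 8.
So F validates K, T; S4 would additionally require R to be transitive. The strongest is T.

T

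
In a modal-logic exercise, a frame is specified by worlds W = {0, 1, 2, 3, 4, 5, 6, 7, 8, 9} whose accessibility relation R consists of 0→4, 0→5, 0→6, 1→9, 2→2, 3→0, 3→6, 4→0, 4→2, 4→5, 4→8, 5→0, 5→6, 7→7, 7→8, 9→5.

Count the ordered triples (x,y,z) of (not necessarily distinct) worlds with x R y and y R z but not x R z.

Enumerating: (0,4,0), (0,4,2), (0,4,8), (0,5,0), (1,9,5), (3,0,4), (3,0,5), (4,0,4), (4,0,6), (4,5,6), (5,0,4), (5,0,5), (9,5,0), (9,5,6).

14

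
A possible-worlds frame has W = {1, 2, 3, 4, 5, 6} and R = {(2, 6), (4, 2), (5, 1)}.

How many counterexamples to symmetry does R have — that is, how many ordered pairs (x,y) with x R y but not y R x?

3

Enumerating: (2,6), (4,2), (5,1).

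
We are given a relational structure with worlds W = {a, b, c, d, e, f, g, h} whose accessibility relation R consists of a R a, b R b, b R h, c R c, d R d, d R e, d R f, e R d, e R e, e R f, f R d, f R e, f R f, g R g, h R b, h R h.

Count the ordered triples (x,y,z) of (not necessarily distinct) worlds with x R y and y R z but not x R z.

R is transitive; there are no such tuples.

0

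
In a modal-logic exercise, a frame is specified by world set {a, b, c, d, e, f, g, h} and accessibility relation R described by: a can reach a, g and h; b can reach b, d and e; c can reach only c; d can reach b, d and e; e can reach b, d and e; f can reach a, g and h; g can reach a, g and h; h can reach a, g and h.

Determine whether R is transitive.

Yes

Transitive: yes — every two-step R-path is closed by a direct edge.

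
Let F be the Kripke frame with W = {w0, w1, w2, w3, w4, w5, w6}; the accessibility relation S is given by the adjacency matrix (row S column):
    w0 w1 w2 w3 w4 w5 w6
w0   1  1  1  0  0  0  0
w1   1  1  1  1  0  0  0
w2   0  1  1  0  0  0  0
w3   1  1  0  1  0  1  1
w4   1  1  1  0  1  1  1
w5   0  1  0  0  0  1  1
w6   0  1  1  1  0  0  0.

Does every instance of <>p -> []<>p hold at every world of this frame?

By correspondence theory, 5 is valid on a frame iff S is Euclidean.
Euclidean: no — w1 S w0 and w1 S w3, but not w0 S w3.

No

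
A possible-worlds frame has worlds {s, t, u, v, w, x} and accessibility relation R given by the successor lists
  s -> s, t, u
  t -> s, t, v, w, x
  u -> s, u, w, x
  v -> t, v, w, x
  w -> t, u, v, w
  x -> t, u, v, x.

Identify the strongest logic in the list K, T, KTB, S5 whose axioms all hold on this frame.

Reflexive (axiom T): yes — every world is R-related to itself.
Symmetric (axiom B): yes — every pair in R has its reverse in R.
Euclidean (axiom 5): no — s R t and s R u, but not t R u.
So F validates K, T, KTB; S5 would additionally require R to be Euclidean. The strongest is KTB.

KTB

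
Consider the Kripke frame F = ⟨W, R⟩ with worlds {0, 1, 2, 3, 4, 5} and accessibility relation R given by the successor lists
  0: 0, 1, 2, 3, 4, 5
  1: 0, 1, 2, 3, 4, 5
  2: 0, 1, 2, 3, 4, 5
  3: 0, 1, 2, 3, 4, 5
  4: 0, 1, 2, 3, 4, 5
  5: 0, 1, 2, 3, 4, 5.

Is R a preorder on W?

Yes

Reflexive: yes — every world is R-related to itself.
Transitive: yes — every two-step R-path is closed by a direct edge.
So R is a preorder.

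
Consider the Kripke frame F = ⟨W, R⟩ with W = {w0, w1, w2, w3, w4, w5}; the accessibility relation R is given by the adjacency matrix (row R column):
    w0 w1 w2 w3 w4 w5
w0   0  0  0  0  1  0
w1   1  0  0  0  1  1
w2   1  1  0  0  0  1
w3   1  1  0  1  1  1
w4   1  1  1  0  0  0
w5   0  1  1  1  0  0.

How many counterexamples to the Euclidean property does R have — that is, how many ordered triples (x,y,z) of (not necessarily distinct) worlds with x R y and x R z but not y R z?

Enumerating: (w0,w4,w4), (w1,w0,w0), (w1,w0,w5), (w1,w4,w4), (w1,w4,w5), (w1,w5,w0), (w1,w5,w4), (w1,w5,w5), (w2,w0,w0), (w2,w0,w1), (w2,w0,w5), (w2,w1,w1), … and 26 more.
Total: 38.

38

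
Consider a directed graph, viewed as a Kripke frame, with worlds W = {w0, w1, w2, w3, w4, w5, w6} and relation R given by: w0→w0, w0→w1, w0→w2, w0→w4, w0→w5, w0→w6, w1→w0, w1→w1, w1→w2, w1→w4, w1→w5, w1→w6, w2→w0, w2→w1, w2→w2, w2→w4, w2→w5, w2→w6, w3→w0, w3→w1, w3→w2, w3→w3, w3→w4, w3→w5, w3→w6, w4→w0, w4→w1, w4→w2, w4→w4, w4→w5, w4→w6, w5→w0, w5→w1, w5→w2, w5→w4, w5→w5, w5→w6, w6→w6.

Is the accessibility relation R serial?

Yes

Serial: yes — every world has a successor (e.g. w0 R w0).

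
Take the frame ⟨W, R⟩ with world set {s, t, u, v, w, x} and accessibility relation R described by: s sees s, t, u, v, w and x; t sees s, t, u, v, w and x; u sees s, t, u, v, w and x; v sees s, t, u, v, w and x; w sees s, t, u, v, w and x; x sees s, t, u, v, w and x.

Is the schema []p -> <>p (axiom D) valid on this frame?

Yes

The schema D characterises exactly the serial frames.
Serial: yes — every world has a successor (e.g. s R s).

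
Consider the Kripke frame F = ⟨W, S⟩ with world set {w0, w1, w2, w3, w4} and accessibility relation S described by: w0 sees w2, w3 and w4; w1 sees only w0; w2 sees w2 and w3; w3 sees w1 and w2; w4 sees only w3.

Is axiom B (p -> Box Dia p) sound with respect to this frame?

The schema B characterises exactly the symmetric frames.
Symmetric: no — w0 S w2 but not w2 S w0.

No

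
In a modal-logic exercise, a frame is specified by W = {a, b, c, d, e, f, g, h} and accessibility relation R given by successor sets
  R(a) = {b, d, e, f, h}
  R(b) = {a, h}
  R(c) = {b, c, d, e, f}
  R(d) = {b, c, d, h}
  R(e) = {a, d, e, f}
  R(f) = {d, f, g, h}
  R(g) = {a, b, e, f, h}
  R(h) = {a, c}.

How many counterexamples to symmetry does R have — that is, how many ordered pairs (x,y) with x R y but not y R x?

17

Enumerating: (a,d), (a,f), (b,h), (c,b), (c,e), (c,f), (d,b), (d,h), (e,d), (e,f), (f,d), (f,h), (g,a), (g,b), (g,e), (g,h), (h,c).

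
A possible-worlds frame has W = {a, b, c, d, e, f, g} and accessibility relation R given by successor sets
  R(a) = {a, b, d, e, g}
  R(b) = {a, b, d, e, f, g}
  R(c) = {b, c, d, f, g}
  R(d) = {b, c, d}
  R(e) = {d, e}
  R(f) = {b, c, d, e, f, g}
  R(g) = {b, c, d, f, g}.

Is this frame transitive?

No

Transitive: no — a R b and b R f, but not a R f.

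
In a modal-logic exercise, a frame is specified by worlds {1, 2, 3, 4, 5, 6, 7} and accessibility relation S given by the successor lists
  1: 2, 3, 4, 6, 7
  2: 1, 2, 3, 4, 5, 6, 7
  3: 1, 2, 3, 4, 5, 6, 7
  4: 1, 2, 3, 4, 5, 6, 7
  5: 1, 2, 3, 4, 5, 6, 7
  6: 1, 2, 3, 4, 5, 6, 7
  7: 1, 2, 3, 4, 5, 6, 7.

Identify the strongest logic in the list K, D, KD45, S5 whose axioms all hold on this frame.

D

Serial (axiom D): yes — every world has a successor (e.g. 1 S 2).
Euclidean (axiom 5): no — 2 S 1 and 2 S 5, but not 1 S 5.
Transitive (axiom 4): no — 1 S 2 and 2 S 5, but not 1 S 5.
Reflexive (axiom T): no — 1 is not related to itself.
So F validates K, D; KD45 would additionally require S to be Euclidean and transitive. The strongest is D.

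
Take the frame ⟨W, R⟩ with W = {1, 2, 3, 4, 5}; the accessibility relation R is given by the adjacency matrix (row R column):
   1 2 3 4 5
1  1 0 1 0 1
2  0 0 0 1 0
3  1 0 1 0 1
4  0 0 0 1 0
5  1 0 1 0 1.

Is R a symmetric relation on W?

No

Symmetric: no — 2 R 4 but not 4 R 2.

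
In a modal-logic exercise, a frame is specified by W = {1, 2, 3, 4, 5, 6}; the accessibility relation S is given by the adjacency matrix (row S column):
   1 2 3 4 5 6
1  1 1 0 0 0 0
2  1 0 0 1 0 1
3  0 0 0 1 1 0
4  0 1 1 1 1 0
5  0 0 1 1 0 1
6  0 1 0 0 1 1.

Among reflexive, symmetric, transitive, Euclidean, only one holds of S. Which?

Reflexive: no — 2 is not related to itself.
Symmetric: yes — every pair in S has its reverse in S.
Transitive: no — 1 S 2 and 2 S 4, but not 1 S 4.
Euclidean: no — 2 S 1 and 2 S 4, but not 1 S 4.
Only symmetric holds.

symmetric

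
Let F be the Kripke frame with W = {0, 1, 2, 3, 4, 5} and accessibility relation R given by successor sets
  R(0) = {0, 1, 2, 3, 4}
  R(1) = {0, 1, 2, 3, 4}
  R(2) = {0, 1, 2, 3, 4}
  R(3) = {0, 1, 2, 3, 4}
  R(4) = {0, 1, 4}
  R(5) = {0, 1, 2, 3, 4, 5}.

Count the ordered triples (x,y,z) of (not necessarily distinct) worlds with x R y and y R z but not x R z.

4

Enumerating: (4,0,2), (4,0,3), (4,1,2), (4,1,3).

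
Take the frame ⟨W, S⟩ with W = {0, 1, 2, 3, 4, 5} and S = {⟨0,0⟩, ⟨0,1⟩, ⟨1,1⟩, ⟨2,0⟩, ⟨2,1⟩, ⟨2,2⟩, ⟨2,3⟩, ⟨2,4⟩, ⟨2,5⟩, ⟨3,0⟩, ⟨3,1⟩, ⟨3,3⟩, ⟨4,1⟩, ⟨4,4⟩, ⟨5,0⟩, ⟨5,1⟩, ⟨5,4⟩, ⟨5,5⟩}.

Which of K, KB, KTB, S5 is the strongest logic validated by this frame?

K

Symmetric (axiom B): no — 0 S 1 but not 1 S 0.
Reflexive (axiom T): yes — every world is S-related to itself.
Euclidean (axiom 5): no — 2 S 0 and 2 S 3, but not 0 S 3.
So F validates K; KB would additionally require S to be symmetric. The strongest is K.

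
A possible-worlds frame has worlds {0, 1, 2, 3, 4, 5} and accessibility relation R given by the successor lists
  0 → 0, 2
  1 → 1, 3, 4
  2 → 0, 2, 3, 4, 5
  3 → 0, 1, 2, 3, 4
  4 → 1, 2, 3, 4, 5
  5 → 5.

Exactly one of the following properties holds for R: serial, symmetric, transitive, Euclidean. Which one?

serial

Serial: yes — every world has a successor (e.g. 0 R 0).
Symmetric: no — 2 R 5 but not 5 R 2.
Transitive: no — 0 R 2 and 2 R 3, but not 0 R 3.
Euclidean: no — 2 R 0 and 2 R 3, but not 0 R 3.
Only serial holds.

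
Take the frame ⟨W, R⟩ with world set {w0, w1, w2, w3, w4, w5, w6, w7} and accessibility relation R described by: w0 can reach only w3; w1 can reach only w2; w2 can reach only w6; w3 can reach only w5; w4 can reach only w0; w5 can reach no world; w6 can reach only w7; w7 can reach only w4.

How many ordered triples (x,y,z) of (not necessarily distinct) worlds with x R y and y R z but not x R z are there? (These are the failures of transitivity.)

Enumerating: (w0,w3,w5), (w1,w2,w6), (w2,w6,w7), (w4,w0,w3), (w6,w7,w4), (w7,w4,w0).

6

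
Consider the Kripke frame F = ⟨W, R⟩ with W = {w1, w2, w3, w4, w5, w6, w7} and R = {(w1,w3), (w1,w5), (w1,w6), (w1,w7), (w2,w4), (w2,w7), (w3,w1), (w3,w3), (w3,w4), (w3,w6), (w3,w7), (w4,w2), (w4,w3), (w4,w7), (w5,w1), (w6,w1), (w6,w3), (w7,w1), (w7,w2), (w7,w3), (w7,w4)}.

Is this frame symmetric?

Symmetric: yes — every pair in R has its reverse in R.

Yes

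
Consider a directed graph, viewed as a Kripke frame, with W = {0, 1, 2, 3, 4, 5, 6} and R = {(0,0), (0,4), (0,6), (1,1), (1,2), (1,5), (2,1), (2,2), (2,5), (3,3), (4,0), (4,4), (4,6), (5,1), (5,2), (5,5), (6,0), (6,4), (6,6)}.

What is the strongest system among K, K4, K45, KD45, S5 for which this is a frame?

Transitive (axiom 4): yes — every two-step R-path is closed by a direct edge.
Euclidean (axiom 5): yes — any two successors of a common world are R-related.
Serial (axiom D): yes — every world has a successor (e.g. 0 R 0).
Reflexive (axiom T): yes — every world is R-related to itself.
So F validates K, K4, K45, KD45, S5. The strongest is S5.

S5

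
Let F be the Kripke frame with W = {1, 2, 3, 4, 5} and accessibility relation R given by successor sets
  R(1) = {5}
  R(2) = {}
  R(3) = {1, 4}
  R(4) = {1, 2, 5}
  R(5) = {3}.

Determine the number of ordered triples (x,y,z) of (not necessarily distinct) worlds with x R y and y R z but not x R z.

7

Enumerating: (1,5,3), (3,1,5), (3,4,2), (3,4,5), (4,5,3), (5,3,1), (5,3,4).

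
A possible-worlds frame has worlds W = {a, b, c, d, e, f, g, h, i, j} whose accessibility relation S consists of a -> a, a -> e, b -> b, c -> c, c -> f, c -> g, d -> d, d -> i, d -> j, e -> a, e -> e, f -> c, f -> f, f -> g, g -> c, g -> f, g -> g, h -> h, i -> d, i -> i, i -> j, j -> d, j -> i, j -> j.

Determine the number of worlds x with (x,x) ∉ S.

S is reflexive; there are no such worlds.

0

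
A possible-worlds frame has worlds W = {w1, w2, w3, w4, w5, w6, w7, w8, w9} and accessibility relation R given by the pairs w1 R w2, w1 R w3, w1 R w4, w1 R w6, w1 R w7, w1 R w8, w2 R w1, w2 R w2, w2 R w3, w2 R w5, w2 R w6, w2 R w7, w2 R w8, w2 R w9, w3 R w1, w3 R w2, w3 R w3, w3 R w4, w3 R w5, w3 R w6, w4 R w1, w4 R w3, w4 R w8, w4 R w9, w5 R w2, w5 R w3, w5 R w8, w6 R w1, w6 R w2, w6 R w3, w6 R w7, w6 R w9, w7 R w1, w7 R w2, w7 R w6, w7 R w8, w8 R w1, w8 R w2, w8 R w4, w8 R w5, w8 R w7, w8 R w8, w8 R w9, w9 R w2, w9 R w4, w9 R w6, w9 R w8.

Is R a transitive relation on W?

Transitive: no — w1 R w2 and w2 R w5, but not w1 R w5.

No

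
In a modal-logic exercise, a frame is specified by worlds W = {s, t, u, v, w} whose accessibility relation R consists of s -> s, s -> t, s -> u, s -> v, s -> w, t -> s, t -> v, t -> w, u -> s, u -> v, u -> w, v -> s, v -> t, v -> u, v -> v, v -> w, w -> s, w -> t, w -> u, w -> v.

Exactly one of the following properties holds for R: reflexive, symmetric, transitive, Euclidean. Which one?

symmetric

Reflexive: no — t is not related to itself.
Symmetric: yes — every pair in R has its reverse in R.
Transitive: no — t R s and s R u, but not t R u.
Euclidean: no — s R t and s R u, but not t R u.
Only symmetric holds.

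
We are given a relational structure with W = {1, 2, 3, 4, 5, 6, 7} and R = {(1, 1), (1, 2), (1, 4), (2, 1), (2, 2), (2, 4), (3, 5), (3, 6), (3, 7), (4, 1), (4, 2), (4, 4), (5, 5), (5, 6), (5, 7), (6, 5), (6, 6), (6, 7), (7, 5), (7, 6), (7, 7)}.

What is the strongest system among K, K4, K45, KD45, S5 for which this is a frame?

Transitive (axiom 4): yes — every two-step R-path is closed by a direct edge.
Euclidean (axiom 5): yes — any two successors of a common world are R-related.
Serial (axiom D): yes — every world has a successor (e.g. 1 R 1).
Reflexive (axiom T): no — 3 is not related to itself.
So F validates K, K4, K45, KD45; S5 would additionally require R to be reflexive. The strongest is KD45.

KD45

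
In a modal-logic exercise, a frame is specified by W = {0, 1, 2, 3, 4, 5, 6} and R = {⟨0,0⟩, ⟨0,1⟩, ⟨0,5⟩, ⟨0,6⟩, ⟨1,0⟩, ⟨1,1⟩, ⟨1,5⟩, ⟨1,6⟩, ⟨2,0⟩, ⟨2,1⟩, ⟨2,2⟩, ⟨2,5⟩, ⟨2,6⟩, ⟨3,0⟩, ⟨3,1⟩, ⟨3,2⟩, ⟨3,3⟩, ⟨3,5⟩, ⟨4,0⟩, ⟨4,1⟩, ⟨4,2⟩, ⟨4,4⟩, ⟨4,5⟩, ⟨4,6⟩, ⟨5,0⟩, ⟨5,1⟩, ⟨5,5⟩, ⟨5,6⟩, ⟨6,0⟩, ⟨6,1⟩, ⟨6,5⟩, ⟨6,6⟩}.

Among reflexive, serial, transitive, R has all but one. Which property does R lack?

Reflexive: yes — every world is R-related to itself.
Serial: yes — every world has a successor (e.g. 0 R 0).
Transitive: no — 3 R 0 and 0 R 6, but not 3 R 6.
Only transitive fails.

transitive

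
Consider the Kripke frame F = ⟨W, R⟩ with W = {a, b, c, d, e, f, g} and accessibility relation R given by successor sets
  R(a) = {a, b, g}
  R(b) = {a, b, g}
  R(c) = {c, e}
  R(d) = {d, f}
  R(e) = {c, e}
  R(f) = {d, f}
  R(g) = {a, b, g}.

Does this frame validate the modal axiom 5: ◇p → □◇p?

By correspondence theory, 5 is valid on a frame iff R is Euclidean.
Euclidean: yes — any two successors of a common world are R-related.

Yes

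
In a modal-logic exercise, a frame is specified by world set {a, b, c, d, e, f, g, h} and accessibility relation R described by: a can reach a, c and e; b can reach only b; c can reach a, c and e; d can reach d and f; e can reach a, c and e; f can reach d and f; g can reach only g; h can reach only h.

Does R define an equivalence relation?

Reflexive: yes — every world is R-related to itself.
Symmetric: yes — every pair in R has its reverse in R.
Transitive: yes — every two-step R-path is closed by a direct edge.
So R is an equivalence relation.

Yes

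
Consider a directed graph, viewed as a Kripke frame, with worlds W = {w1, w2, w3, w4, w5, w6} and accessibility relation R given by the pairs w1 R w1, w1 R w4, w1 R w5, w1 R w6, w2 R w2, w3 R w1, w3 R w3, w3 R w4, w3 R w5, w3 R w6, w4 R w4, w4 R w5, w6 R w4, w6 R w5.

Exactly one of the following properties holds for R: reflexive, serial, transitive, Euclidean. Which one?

transitive

Reflexive: no — w5 is not related to itself.
Serial: no — w5 has no R-successor.
Transitive: yes — every two-step R-path is closed by a direct edge.
Euclidean: no — w1 R w4 and w1 R w6, but not w4 R w6.
Only transitive holds.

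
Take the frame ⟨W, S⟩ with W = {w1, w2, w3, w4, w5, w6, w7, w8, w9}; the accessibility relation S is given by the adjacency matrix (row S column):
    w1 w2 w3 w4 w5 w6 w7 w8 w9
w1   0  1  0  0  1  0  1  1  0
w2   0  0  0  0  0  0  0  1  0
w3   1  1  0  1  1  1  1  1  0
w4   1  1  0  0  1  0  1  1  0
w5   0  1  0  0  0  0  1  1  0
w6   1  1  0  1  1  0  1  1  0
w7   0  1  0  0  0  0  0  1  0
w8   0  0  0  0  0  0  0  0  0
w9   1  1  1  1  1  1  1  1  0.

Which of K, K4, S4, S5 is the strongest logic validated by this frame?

Transitive (axiom 4): yes — every two-step S-path is closed by a direct edge.
Reflexive (axiom T): no — w1 is not related to itself.
Euclidean (axiom 5): no — w1 S w2 and w1 S w5, but not w2 S w5.
So F validates K, K4; S4 would additionally require S to be reflexive. The strongest is K4.

K4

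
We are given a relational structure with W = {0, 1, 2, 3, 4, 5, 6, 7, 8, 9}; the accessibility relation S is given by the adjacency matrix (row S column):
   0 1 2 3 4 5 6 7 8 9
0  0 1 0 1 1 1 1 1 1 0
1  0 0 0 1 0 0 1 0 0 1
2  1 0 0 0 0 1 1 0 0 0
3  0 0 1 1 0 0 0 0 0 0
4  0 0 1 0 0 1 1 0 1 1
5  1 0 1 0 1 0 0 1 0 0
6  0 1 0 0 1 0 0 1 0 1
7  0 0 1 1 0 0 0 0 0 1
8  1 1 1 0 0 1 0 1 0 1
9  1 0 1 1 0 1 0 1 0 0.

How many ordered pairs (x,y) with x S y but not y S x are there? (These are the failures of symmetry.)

27

Enumerating: (0,1), (0,3), (0,4), (0,6), (0,7), (1,3), (1,9), (2,0), (2,6), (3,2), (4,2), (4,8), … and 15 more.
Total: 27.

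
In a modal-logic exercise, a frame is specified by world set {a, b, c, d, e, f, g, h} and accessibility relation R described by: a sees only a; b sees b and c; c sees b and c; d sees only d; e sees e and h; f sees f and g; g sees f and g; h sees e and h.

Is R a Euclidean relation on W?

Yes

Euclidean: yes — any two successors of a common world are R-related.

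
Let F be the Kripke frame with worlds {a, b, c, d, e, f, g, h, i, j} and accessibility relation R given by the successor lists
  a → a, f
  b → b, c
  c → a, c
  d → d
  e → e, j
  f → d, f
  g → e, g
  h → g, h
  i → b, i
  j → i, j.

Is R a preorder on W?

No

Reflexive: yes — every world is R-related to itself.
Transitive: no — a R f and f R d, but not a R d.
So R is not a preorder.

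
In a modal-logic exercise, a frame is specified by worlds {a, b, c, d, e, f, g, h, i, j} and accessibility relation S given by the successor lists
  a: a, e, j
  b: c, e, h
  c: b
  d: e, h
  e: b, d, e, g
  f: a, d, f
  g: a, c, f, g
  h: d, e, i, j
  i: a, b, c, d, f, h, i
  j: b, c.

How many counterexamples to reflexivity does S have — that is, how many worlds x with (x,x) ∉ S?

5

Enumerating: b, c, d, h, j.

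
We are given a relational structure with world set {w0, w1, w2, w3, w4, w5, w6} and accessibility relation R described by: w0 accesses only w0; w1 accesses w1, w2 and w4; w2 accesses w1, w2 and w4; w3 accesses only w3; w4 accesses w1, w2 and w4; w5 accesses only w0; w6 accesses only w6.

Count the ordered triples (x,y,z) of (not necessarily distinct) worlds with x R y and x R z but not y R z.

R is Euclidean; there are no such tuples.

0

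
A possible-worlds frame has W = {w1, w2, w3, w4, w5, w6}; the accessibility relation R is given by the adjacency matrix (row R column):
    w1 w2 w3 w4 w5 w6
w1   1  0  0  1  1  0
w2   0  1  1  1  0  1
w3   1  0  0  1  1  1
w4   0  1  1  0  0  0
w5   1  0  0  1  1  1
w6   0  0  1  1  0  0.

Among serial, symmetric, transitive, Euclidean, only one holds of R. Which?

Serial: yes — every world has a successor (e.g. w1 R w1).
Symmetric: no — w1 R w4 but not w4 R w1.
Transitive: no — w1 R w4 and w4 R w2, but not w1 R w2.
Euclidean: no — w1 R w4 and w1 R w5, but not w4 R w5.
Only serial holds.

serial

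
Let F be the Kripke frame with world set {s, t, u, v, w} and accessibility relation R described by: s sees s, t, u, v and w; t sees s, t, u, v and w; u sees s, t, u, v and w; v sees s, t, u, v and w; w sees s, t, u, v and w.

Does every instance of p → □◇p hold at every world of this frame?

By correspondence theory, B is valid on a frame iff R is symmetric.
Symmetric: yes — every pair in R has its reverse in R.

Yes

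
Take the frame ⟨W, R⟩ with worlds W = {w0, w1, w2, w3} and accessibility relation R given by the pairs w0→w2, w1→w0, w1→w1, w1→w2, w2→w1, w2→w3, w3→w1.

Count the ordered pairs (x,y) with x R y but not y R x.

4

Enumerating: (w0,w2), (w1,w0), (w2,w3), (w3,w1).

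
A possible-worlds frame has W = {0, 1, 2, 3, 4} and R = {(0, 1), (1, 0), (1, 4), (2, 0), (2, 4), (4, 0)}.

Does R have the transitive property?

Transitive: no — 0 R 1 and 1 R 4, but not 0 R 4.

No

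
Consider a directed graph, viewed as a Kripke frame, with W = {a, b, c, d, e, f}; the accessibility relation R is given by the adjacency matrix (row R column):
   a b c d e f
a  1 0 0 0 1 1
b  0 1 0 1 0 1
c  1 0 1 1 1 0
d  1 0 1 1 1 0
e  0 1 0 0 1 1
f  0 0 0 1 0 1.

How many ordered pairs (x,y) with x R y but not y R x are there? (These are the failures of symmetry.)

11

Enumerating: (a,e), (a,f), (b,d), (b,f), (c,a), (c,e), (d,a), (d,e), (e,b), (e,f), (f,d).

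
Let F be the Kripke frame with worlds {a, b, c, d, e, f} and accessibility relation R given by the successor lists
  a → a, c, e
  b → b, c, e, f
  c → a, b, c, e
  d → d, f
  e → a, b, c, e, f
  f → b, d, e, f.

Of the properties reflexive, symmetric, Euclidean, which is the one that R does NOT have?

Reflexive: yes — every world is R-related to itself.
Symmetric: yes — every pair in R has its reverse in R.
Euclidean: no — b R c and b R f, but not c R f.
Only Euclidean fails.

Euclidean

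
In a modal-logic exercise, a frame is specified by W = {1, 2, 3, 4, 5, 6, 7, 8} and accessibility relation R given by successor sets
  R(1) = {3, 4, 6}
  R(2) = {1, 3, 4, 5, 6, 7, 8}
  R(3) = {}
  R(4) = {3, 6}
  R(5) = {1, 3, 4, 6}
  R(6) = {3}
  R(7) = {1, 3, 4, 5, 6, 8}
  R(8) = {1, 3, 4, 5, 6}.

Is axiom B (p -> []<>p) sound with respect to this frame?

No

The schema B characterises exactly the symmetric frames.
Symmetric: no — 1 R 3 but not 3 R 1.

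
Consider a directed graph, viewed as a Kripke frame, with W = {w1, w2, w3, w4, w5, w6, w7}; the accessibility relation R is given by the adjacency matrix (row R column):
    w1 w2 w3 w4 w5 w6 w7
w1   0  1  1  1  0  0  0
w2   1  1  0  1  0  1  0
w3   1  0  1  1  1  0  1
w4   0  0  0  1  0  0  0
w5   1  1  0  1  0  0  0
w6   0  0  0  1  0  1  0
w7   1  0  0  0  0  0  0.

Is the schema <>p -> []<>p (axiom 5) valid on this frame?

No

By correspondence theory, 5 is valid on a frame iff R is Euclidean.
Euclidean: no — w1 R w2 and w1 R w3, but not w2 R w3.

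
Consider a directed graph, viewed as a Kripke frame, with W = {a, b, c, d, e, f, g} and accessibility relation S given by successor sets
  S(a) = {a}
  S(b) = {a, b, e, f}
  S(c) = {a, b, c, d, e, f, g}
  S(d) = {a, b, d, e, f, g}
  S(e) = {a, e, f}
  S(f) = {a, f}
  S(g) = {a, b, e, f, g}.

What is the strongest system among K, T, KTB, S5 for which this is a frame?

Reflexive (axiom T): yes — every world is S-related to itself.
Symmetric (axiom B): no — b S a but not a S b.
Euclidean (axiom 5): no — b S a and b S e, but not a S e.
So F validates K, T; KTB would additionally require S to be symmetric. The strongest is T.

T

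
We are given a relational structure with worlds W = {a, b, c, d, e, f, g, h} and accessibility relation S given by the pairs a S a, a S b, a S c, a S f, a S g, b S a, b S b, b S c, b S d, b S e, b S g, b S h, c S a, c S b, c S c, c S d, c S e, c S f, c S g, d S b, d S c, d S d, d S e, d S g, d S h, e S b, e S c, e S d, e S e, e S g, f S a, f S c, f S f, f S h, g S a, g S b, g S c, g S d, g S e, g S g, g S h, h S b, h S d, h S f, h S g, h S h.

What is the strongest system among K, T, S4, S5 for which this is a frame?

Reflexive (axiom T): yes — every world is S-related to itself.
Transitive (axiom 4): no — a S b and b S d, but not a S d.
Euclidean (axiom 5): no — a S b and a S f, but not b S f.
So F validates K, T; S4 would additionally require S to be transitive. The strongest is T.

T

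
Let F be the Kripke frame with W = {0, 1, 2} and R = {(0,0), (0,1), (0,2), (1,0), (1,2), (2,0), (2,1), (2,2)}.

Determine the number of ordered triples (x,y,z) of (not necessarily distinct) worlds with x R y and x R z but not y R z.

2

Enumerating: (0,1,1), (2,1,1).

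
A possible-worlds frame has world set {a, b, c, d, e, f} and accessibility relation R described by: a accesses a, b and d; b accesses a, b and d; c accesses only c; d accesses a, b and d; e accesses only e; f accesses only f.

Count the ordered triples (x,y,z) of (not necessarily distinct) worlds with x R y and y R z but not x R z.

0

R is transitive; there are no such tuples.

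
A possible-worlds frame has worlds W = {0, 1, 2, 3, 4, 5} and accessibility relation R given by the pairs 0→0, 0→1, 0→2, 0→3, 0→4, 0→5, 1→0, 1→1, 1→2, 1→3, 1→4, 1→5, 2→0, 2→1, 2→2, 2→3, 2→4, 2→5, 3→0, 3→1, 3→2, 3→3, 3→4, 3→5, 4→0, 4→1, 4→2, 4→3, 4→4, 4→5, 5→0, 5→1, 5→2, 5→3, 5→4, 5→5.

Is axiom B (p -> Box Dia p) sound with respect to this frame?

Yes

The schema B characterises exactly the symmetric frames.
Symmetric: yes — every pair in R has its reverse in R.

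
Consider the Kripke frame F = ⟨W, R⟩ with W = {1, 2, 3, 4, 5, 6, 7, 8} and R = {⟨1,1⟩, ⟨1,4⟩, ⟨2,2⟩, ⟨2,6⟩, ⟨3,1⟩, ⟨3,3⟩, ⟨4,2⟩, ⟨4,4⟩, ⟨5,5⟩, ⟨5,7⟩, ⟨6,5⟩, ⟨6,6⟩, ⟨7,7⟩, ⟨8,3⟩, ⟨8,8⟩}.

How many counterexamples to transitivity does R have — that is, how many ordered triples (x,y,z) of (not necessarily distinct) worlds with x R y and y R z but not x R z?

Enumerating: (1,4,2), (2,6,5), (3,1,4), (4,2,6), (6,5,7), (8,3,1).

6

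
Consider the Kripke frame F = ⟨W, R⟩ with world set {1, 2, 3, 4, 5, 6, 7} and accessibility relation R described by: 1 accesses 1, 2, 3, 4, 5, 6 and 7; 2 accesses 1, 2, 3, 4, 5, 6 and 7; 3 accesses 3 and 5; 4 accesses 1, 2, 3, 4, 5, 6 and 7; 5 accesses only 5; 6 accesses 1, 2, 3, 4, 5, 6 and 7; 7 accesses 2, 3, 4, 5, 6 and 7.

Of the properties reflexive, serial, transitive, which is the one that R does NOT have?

transitive

Reflexive: yes — every world is R-related to itself.
Serial: yes — every world has a successor (e.g. 1 R 1).
Transitive: no — 7 R 2 and 2 R 1, but not 7 R 1.
Only transitive fails.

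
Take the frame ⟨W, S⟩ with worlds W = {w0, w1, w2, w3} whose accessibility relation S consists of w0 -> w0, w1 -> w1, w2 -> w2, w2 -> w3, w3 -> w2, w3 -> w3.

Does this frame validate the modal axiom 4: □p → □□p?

The schema 4 characterises exactly the transitive frames.
Transitive: yes — every two-step S-path is closed by a direct edge.

Yes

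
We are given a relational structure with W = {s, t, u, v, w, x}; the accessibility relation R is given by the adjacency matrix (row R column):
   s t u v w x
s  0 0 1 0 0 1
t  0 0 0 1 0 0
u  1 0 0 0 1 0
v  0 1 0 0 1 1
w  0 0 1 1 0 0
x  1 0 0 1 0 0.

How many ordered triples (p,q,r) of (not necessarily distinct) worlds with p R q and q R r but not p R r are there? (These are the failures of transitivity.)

Enumerating: (s,u,s), (s,u,w), (s,x,s), (s,x,v), (t,v,t), (t,v,w), (t,v,x), (u,s,u), (u,s,x), (u,w,u), (u,w,v), (v,t,v), … and 14 more.
Total: 26.

26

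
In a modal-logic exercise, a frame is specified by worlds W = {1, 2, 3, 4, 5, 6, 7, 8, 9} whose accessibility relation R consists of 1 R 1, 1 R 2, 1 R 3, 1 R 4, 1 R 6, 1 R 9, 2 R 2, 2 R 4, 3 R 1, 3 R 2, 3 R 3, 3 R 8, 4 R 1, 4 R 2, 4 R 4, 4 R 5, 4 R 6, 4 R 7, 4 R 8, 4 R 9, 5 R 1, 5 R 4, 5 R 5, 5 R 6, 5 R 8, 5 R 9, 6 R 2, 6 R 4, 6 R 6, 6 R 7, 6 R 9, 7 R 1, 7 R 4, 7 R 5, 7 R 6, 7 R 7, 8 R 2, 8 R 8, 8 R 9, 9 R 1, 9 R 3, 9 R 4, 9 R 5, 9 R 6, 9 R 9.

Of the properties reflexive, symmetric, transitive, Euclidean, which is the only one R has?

Reflexive: yes — every world is R-related to itself.
Symmetric: no — 1 R 2 but not 2 R 1.
Transitive: no — 1 R 3 and 3 R 8, but not 1 R 8.
Euclidean: no — 1 R 2 and 1 R 3, but not 2 R 3.
Only reflexive holds.

reflexive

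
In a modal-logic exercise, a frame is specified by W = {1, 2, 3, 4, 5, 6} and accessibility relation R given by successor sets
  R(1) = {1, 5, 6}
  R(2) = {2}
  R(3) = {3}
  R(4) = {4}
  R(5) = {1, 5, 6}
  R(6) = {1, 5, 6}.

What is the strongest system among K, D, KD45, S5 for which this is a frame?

Serial (axiom D): yes — every world has a successor (e.g. 1 R 1).
Euclidean (axiom 5): yes — any two successors of a common world are R-related.
Transitive (axiom 4): yes — every two-step R-path is closed by a direct edge.
Reflexive (axiom T): yes — every world is R-related to itself.
So F validates K, D, KD45, S5. The strongest is S5.

S5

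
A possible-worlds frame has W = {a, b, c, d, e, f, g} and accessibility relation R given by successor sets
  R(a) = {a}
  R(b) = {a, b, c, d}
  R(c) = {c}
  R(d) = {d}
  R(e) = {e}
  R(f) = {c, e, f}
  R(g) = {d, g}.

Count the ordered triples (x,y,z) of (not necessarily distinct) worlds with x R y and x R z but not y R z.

14

Enumerating: (b,a,b), (b,a,c), (b,a,d), (b,c,a), (b,c,b), (b,c,d), (b,d,a), (b,d,b), (b,d,c), (f,c,e), (f,c,f), (f,e,c), (f,e,f), (g,d,g).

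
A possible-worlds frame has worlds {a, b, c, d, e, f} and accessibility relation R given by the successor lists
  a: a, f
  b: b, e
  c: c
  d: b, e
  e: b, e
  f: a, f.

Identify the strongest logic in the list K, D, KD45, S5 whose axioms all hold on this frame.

Serial (axiom D): yes — every world has a successor (e.g. a R a).
Euclidean (axiom 5): yes — any two successors of a common world are R-related.
Transitive (axiom 4): yes — every two-step R-path is closed by a direct edge.
Reflexive (axiom T): no — d is not related to itself.
So F validates K, D, KD45; S5 would additionally require R to be reflexive. The strongest is KD45.

KD45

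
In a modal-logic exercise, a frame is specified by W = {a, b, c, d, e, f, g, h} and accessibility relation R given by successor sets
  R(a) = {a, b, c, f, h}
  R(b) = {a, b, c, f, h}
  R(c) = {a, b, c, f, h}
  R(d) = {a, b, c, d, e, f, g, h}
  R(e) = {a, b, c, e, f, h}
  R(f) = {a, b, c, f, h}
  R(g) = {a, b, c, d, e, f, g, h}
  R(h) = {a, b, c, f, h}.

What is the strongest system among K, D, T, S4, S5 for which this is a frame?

S4

Serial (axiom D): yes — every world has a successor (e.g. a R a).
Reflexive (axiom T): yes — every world is R-related to itself.
Transitive (axiom 4): yes — every two-step R-path is closed by a direct edge.
Euclidean (axiom 5): no — d R a and d R e, but not a R e.
So F validates K, D, T, S4; S5 would additionally require R to be Euclidean. The strongest is S4.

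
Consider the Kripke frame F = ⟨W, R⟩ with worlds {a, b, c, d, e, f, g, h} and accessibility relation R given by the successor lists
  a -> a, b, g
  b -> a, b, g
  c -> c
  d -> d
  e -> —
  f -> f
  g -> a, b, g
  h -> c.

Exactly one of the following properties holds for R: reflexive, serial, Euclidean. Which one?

Euclidean

Reflexive: no — e is not related to itself.
Serial: no — e has no R-successor.
Euclidean: yes — any two successors of a common world are R-related.
Only Euclidean holds.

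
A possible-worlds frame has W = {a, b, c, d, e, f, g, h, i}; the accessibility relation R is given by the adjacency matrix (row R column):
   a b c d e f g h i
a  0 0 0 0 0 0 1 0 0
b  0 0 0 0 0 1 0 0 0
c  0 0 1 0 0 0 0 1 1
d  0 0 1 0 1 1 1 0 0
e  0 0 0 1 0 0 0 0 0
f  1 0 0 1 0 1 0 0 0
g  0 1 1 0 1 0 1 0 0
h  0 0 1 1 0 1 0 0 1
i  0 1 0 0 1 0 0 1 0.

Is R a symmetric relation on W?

No

Symmetric: no — a R g but not g R a.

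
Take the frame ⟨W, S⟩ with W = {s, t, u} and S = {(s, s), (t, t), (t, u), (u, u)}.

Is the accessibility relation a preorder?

Yes

Reflexive: yes — every world is S-related to itself.
Transitive: yes — every two-step S-path is closed by a direct edge.
So S is a preorder.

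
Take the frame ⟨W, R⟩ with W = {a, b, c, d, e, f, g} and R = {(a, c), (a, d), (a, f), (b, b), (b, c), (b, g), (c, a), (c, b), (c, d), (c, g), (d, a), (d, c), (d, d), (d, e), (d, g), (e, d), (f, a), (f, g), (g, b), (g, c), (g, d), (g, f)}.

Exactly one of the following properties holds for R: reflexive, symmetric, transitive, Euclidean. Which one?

Reflexive: no — a is not related to itself.
Symmetric: yes — every pair in R has its reverse in R.
Transitive: no — a R c and c R b, but not a R b.
Euclidean: no — a R c and a R f, but not c R f.
Only symmetric holds.

symmetric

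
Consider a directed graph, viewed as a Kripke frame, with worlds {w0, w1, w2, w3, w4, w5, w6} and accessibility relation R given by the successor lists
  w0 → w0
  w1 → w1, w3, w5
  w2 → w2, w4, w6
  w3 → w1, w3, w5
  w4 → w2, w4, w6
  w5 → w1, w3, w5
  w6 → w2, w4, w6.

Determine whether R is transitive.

Transitive: yes — every two-step R-path is closed by a direct edge.

Yes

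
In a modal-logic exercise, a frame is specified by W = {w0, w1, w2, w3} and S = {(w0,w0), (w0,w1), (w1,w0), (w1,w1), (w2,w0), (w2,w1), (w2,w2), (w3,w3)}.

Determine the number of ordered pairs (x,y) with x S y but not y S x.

2

Enumerating: (w2,w0), (w2,w1).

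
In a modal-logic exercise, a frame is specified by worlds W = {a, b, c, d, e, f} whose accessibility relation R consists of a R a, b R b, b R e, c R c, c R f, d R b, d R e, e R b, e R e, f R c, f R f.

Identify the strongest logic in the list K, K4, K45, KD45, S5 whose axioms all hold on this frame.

Transitive (axiom 4): yes — every two-step R-path is closed by a direct edge.
Euclidean (axiom 5): yes — any two successors of a common world are R-related.
Serial (axiom D): yes — every world has a successor (e.g. a R a).
Reflexive (axiom T): no — d is not related to itself.
So F validates K, K4, K45, KD45; S5 would additionally require R to be reflexive. The strongest is KD45.

KD45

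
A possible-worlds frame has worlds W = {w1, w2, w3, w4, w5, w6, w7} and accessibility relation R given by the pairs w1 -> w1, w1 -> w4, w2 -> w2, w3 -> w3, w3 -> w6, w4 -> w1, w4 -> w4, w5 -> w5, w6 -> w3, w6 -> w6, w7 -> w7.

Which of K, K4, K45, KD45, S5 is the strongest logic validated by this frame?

Transitive (axiom 4): yes — every two-step R-path is closed by a direct edge.
Euclidean (axiom 5): yes — any two successors of a common world are R-related.
Serial (axiom D): yes — every world has a successor (e.g. w1 R w1).
Reflexive (axiom T): yes — every world is R-related to itself.
So F validates K, K4, K45, KD45, S5. The strongest is S5.

S5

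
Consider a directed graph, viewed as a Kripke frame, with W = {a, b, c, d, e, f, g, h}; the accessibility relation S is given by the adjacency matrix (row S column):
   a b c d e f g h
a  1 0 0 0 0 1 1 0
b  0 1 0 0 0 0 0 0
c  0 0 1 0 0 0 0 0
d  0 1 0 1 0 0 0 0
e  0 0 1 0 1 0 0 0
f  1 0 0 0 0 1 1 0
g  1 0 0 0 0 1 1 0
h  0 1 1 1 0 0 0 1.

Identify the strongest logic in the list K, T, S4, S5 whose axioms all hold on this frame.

S4

Reflexive (axiom T): yes — every world is S-related to itself.
Transitive (axiom 4): yes — every two-step S-path is closed by a direct edge.
Euclidean (axiom 5): no — h S b and h S c, but not b S c.
So F validates K, T, S4; S5 would additionally require S to be Euclidean. The strongest is S4.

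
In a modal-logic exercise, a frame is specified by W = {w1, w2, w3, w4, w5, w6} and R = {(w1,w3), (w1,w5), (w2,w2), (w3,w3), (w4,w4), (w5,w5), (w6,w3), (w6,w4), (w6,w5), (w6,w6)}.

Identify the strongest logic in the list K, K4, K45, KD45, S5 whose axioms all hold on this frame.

K4

Transitive (axiom 4): yes — every two-step R-path is closed by a direct edge.
Euclidean (axiom 5): no — w1 R w3 and w1 R w5, but not w3 R w5.
Serial (axiom D): yes — every world has a successor (e.g. w1 R w3).
Reflexive (axiom T): no — w1 is not related to itself.
So F validates K, K4; K45 would additionally require R to be Euclidean. The strongest is K4.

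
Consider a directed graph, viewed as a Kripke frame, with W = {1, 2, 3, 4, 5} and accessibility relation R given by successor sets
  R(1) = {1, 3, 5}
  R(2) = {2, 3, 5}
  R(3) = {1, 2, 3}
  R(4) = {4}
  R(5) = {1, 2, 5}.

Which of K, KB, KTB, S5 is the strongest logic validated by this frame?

KTB

Symmetric (axiom B): yes — every pair in R has its reverse in R.
Reflexive (axiom T): yes — every world is R-related to itself.
Euclidean (axiom 5): no — 1 R 3 and 1 R 5, but not 3 R 5.
So F validates K, KB, KTB; S5 would additionally require R to be Euclidean. The strongest is KTB.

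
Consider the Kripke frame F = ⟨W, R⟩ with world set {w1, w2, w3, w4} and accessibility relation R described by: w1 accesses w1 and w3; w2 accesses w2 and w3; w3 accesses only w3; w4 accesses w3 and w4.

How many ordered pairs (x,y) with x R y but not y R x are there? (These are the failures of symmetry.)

Enumerating: (w1,w3), (w2,w3), (w4,w3).

3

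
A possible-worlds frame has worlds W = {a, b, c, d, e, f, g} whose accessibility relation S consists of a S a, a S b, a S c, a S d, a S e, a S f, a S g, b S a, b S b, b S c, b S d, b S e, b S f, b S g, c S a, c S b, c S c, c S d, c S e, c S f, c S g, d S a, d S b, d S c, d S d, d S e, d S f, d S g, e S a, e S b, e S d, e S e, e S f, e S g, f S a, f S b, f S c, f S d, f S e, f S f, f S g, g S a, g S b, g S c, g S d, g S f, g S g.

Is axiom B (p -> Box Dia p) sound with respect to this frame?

No

The schema B characterises exactly the symmetric frames.
Symmetric: no — c S e but not e S c.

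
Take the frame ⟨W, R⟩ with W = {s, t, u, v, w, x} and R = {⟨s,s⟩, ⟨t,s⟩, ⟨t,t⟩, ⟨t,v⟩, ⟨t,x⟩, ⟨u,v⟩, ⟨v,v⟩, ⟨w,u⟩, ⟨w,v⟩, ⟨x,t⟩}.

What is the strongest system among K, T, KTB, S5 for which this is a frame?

K

Reflexive (axiom T): no — u is not related to itself.
Symmetric (axiom B): no — t R s but not s R t.
Euclidean (axiom 5): no — t R s and t R v, but not s R v.
So F validates K; T would additionally require R to be reflexive. The strongest is K.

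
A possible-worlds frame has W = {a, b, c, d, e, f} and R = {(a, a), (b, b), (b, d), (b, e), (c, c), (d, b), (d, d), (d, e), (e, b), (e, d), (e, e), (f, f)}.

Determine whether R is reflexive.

Reflexive: yes — every world is R-related to itself.

Yes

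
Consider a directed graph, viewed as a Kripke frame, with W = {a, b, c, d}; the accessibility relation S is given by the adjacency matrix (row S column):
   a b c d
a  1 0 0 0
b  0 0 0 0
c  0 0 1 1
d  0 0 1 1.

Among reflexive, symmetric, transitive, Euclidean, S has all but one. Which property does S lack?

reflexive

Reflexive: no — b is not related to itself.
Symmetric: yes — every pair in S has its reverse in S.
Transitive: yes — every two-step S-path is closed by a direct edge.
Euclidean: yes — any two successors of a common world are S-related.
Only reflexive fails.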